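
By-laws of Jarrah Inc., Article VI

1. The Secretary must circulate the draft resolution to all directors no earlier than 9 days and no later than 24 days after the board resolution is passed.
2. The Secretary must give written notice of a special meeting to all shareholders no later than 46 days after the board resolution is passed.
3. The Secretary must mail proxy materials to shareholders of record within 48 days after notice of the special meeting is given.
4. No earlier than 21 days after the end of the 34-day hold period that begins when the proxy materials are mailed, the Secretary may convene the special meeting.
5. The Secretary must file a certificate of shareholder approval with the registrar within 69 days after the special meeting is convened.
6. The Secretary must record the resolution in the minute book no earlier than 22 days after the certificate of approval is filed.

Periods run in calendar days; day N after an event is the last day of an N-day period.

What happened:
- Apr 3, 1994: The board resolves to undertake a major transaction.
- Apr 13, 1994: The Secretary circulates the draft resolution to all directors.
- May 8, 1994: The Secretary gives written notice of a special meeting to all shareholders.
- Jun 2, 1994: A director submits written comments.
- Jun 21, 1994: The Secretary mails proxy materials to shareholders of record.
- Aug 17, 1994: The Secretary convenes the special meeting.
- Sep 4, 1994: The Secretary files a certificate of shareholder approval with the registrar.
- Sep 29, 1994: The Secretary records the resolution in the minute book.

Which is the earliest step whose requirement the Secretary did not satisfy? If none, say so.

Step 1: the window is 9–24 days after Apr 3, 1994 (when the board resolution is passed), so Apr 12, 1994 through Apr 27, 1994; Apr 13, 1994 falls inside that range.
Step 2: 46 days after Apr 3, 1994 (when the board resolution is passed) is May 19, 1994; completed May 8, 1994, before the deadline.
Step 3: 48 days after May 8, 1994 (when notice of the special meeting is given) is Jun 25, 1994; done Jun 21, 1994 — timely.
Step 4: the earliest permitted date is 21 days after Jul 25, 1994 (end of the 34-day hold period, which began when the proxy materials are mailed on Jun 21, 1994), i.e. Aug 15, 1994; done Aug 17, 1994, after the minimum wait.
Step 5: 69 days after Aug 17, 1994 (when the special meeting is convened) is Oct 25, 1994; completed Sep 4, 1994, before the deadline.
Step 6: the earliest permitted date is 22 days after Sep 4, 1994 (when the certificate of approval is filed), i.e. Sep 26, 1994; done Sep 29, 1994 — permitted.

None — every step was satisfied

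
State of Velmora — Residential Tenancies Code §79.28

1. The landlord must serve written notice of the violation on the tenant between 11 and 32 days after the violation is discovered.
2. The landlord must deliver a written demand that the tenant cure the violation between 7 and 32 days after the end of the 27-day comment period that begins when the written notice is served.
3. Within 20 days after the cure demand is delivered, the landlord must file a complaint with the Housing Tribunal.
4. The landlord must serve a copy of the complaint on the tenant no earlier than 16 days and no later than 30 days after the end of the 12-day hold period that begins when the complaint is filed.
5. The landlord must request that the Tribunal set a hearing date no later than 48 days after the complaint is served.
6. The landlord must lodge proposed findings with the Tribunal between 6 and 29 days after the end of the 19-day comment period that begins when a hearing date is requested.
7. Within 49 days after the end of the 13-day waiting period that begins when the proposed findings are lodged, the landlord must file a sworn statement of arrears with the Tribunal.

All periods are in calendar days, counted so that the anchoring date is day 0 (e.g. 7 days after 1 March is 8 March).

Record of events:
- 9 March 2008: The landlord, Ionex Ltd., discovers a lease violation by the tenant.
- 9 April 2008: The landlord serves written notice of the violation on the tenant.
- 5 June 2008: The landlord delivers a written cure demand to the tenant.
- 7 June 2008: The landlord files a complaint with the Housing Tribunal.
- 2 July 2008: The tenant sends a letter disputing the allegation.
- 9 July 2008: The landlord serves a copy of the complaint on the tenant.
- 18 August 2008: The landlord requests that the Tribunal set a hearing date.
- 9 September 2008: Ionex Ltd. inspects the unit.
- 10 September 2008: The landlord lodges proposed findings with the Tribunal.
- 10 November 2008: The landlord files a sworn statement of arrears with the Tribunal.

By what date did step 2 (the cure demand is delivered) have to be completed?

The written notice is served on 9 April 2008; the 27-day comment period therefore ends 6 May 2008, and step 2 runs from that date. The window is 7–32 days after 6 May 2008; it closes on 7 June 2008.

7 June 2008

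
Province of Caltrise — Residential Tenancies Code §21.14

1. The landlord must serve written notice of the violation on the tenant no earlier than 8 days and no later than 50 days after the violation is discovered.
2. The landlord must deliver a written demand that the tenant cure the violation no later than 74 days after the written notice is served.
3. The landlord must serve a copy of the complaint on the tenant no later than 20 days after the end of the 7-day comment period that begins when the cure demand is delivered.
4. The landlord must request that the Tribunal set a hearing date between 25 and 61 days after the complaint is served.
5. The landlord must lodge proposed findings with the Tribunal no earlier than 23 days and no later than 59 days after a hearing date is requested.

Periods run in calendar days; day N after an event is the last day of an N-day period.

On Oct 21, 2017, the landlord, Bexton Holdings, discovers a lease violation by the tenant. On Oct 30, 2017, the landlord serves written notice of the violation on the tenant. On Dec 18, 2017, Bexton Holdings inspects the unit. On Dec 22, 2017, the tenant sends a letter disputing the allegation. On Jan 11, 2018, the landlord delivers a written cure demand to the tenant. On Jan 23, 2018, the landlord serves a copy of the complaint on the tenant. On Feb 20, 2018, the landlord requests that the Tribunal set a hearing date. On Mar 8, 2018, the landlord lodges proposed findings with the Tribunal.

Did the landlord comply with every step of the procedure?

No

(1) the permitted window runs from Oct 21, 2017 + 8 = Oct 29, 2017 to Oct 21, 2017 + 50 = Dec 10, 2017; Oct 30, 2017 falls inside that range.
(2) due by Oct 30, 2017 + 74 days = Jan 12, 2018; completed Jan 11, 2018, before the deadline.
(3) due by Jan 18, 2018 + 20 days = Feb 7, 2018; completed Jan 23, 2018, before the deadline.
(4) the permitted window runs from Jan 23, 2018 + 25 = Feb 17, 2018 to Jan 23, 2018 + 61 = Mar 25, 2018; Feb 20, 2018 falls inside that range.
(5) the permitted window runs from Feb 20, 2018 + 23 = Mar 15, 2018 to Feb 20, 2018 + 59 = Apr 20, 2018; done Mar 8, 2018 — 7 days before the window opened.
Later steps need not be reached.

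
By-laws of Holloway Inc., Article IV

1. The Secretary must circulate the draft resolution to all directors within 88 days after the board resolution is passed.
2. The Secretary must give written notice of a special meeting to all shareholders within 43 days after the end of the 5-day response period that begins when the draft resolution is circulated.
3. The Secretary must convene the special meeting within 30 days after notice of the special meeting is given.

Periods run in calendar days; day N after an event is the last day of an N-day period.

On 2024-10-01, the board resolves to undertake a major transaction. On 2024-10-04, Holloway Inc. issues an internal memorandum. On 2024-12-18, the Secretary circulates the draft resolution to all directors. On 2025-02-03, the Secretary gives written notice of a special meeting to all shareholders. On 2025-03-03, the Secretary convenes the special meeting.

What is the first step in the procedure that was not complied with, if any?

None — every step was satisfied

Step 1: 88 days after 2024-10-01 (when the board resolution is passed) is 2024-12-28; 2024-12-18 is within that limit.
Step 2: 43 days after 2024-12-23 (end of the 5-day response period, which began when the draft resolution is circulated on 2024-12-18) is 2025-02-04; 2025-02-03 is within that limit.
Step 3: 30 days after 2025-02-03 (when notice of the special meeting is given) is 2025-03-05; completed 2025-03-03, before the deadline.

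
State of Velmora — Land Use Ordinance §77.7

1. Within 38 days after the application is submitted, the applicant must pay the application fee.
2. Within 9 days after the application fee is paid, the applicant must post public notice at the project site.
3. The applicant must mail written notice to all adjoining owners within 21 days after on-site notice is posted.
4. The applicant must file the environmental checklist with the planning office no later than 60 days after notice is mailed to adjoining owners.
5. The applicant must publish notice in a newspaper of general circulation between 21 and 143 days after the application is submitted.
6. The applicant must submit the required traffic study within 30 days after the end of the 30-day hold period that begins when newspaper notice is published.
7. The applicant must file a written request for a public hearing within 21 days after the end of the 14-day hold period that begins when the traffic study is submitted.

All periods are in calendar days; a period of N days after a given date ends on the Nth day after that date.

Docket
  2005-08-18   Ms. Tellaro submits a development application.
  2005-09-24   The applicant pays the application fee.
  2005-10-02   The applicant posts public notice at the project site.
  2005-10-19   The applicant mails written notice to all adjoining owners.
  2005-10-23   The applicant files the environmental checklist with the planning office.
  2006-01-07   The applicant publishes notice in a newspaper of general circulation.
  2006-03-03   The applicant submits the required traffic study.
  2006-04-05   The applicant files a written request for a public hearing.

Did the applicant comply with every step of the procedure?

(1) due by 2005-08-18 + 38 days = 2005-09-25; 2005-09-24 is within that limit.
(2) due by 2005-09-24 + 9 days = 2005-10-03; 2005-10-02 is within that limit.
(3) due by 2005-10-02 + 21 days = 2005-10-23; 2005-10-19 is within that limit.
(4) due by 2005-10-19 + 60 days = 2005-12-18; completed 2005-10-23, before the deadline.
(5) the permitted window runs from 2005-08-18 + 21 = 2005-09-08 to 2005-08-18 + 143 = 2006-01-08; done 2006-01-07 — within the window.
(6) due by 2006-02-06 + 30 days = 2006-03-08; completed 2006-03-03, before the deadline.
(7) due by 2006-03-17 + 21 days = 2006-04-07; done 2006-04-05 — timely.

Yes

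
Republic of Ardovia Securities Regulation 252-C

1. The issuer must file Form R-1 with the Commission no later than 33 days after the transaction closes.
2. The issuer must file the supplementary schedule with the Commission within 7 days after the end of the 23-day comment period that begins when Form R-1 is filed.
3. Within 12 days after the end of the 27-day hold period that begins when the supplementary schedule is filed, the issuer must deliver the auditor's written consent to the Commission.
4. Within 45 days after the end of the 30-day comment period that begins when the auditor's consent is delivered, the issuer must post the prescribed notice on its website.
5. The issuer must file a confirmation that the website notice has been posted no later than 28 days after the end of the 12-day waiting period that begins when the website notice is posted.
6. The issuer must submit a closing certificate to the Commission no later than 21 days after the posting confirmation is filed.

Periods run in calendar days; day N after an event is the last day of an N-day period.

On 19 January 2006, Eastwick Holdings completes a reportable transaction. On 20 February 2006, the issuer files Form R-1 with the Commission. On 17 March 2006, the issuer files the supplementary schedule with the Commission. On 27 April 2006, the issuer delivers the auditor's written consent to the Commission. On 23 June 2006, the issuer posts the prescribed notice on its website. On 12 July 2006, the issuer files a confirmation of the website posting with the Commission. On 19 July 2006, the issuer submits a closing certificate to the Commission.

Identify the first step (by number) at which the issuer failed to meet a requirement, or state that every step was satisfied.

Step 1: 33 days after 19 January 2006 (when the transaction closes) is 21 February 2006; 20 February 2006 is within that limit.
Step 2: 7 days after 15 March 2006 (end of the 23-day comment period, which began when Form R-1 is filed on 20 February 2006) is 22 March 2006; done 17 March 2006 — timely.
Step 3: 12 days after 13 April 2006 (end of the 27-day hold period, which began when the supplementary schedule is filed on 17 March 2006) is 25 April 2006; not done until 27 April 2006, 2 days after the deadline.

Step 3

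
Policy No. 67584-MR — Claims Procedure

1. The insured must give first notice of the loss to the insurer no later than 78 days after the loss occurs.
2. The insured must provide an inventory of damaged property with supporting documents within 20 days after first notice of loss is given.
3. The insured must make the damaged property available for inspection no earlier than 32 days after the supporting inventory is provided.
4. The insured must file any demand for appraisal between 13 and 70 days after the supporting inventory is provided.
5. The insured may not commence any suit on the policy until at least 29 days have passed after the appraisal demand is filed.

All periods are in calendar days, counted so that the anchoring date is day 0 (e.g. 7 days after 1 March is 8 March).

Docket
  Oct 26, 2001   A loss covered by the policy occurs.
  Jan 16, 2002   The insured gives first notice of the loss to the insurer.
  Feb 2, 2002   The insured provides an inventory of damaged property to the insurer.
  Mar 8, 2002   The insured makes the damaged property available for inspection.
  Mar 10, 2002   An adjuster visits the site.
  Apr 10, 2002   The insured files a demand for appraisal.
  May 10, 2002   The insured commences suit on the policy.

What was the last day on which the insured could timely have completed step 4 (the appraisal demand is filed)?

Apr 13, 2002

Step 4 runs from Feb 2, 2002, when the supporting inventory is provided. The window is 13–70 days after Feb 2, 2002; it closes on Apr 13, 2002.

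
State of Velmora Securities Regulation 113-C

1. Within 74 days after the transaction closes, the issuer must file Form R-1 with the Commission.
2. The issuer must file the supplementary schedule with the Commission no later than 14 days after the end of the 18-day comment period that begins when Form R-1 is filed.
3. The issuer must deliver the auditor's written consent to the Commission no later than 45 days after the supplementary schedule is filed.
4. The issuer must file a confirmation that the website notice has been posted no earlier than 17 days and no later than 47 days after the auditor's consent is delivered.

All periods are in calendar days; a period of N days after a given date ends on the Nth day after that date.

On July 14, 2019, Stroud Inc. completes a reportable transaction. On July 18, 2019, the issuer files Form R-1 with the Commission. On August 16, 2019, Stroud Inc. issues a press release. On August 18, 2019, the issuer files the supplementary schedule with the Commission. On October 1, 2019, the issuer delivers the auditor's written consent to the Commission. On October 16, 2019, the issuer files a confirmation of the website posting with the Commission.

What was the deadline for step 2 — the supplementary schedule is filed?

Form R-1 is filed on July 18, 2019; the 18-day comment period therefore ends August 5, 2019, and step 2 runs from that date. 14 days after August 5, 2019 is August 19, 2019.

August 19, 2019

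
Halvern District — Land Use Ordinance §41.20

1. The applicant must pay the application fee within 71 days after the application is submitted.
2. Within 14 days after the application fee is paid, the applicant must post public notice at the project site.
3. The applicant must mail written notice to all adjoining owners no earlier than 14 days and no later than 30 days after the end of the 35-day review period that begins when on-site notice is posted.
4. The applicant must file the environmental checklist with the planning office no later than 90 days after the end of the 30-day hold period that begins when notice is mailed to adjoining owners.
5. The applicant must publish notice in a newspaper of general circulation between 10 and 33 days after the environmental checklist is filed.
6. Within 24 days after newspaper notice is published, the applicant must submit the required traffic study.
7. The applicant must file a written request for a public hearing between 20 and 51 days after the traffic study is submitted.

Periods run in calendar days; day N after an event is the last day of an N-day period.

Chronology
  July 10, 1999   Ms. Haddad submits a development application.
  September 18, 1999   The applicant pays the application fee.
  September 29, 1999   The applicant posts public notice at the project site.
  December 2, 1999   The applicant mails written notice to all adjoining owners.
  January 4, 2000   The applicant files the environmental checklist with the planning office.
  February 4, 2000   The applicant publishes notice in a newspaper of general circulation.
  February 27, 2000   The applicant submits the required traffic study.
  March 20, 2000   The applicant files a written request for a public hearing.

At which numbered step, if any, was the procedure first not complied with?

Step 1 — counting 71 days from July 10, 1999 (when the application is submitted) gives a deadline of September 19, 1999; completed September 18, 1999, before the deadline.
Step 2 — counting 14 days from September 18, 1999 (when the application fee is paid) gives a deadline of October 2, 1999; done September 29, 1999 — timely.
Step 3 — 14 and 30 days from November 3, 1999 (end of the 35-day review period, which began when on-site notice is posted on September 29, 1999) are November 17, 1999 and December 3, 1999 respectively; done December 2, 1999 — within the window.
Step 4 — counting 90 days from January 1, 2000 (end of the 30-day hold period, which began when notice is mailed to adjoining owners on December 2, 1999) gives a deadline of March 31, 2000; January 4, 2000 is within that limit.
Step 5 — 10 and 33 days from January 4, 2000 (when the environmental checklist is filed) are January 14, 2000 and February 6, 2000 respectively; done February 4, 2000, which is between those dates.
Step 6 — counting 24 days from February 4, 2000 (when newspaper notice is published) gives a deadline of February 28, 2000; completed February 27, 2000, before the deadline.
Step 7 — 20 and 51 days from February 27, 2000 (when the traffic study is submitted) are March 18, 2000 and April 18, 2000 respectively; done March 20, 2000, which is between those dates.

None — every step was satisfied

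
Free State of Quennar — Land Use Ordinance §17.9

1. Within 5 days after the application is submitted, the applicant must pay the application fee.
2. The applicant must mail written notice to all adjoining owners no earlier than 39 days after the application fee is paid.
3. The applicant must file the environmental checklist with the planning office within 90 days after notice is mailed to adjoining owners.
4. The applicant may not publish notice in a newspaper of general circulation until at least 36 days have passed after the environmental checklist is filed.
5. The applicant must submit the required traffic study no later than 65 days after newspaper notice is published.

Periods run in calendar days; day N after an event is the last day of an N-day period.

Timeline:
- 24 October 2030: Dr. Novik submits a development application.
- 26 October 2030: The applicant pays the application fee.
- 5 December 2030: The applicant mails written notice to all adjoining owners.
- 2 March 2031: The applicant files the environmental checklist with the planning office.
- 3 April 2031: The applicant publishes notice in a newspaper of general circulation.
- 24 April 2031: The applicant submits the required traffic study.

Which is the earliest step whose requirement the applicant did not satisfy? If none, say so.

Step 1: 5 days after 24 October 2030 (when the application is submitted) is 29 October 2030; 26 October 2030 is within that limit.
Step 2: the earliest permitted date is 39 days after 26 October 2030 (when the application fee is paid), i.e. 4 December 2030; done 5 December 2030 — permitted.
Step 3: 90 days after 5 December 2030 (when notice is mailed to adjoining owners) is 5 March 2031; 2 March 2031 is within that limit.
Step 4: the earliest permitted date is 36 days after 2 March 2031 (when the environmental checklist is filed), i.e. 7 April 2031; acted on 3 April 2031, 4 days prematurely.

Step 4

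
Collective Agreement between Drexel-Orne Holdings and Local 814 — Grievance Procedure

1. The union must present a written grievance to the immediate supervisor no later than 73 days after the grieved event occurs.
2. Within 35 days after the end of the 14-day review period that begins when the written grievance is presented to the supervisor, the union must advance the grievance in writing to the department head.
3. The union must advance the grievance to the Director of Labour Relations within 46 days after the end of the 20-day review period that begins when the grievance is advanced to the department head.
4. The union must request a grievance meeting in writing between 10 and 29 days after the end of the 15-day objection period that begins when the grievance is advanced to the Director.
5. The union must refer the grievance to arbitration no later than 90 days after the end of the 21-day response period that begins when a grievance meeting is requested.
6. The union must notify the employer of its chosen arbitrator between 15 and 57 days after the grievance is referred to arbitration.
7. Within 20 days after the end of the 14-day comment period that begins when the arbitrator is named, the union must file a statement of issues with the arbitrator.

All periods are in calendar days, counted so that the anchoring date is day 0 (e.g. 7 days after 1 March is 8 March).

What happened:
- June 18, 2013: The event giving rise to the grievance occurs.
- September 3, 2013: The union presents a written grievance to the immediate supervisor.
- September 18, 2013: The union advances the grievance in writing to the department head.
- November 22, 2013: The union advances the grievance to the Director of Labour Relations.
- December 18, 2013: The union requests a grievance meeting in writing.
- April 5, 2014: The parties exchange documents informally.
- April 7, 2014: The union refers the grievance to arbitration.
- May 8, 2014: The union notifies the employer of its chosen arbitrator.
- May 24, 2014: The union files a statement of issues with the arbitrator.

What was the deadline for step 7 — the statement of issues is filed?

The arbitrator is named on May 8, 2014; the 14-day comment period therefore ends May 22, 2014, and step 7 runs from that date. 20 days after May 22, 2014 is June 11, 2014.

June 11, 2014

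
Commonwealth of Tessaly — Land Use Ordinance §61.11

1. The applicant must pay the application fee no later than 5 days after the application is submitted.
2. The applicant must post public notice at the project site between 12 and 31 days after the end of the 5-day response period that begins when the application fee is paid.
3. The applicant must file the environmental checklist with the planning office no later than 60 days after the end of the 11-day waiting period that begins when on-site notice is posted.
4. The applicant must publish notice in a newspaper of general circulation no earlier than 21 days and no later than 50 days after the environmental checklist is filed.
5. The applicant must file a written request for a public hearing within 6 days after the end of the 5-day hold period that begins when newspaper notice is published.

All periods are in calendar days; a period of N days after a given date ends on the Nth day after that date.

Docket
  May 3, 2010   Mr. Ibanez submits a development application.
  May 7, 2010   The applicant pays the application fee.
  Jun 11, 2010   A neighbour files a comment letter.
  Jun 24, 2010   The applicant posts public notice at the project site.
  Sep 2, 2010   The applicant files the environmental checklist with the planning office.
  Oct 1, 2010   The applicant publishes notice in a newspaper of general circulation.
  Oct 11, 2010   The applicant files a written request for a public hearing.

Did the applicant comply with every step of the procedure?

No

Step 1: 5 days after May 3, 2010 (when the application is submitted) is May 8, 2010; May 7, 2010 is within that limit.
Step 2: the window is 12–31 days after May 12, 2010 (end of the 5-day response period, which began when the application fee is paid on May 7, 2010), so May 24, 2010 through Jun 12, 2010; Jun 24, 2010 is 12 days past the end of the window.
Later steps need not be reached.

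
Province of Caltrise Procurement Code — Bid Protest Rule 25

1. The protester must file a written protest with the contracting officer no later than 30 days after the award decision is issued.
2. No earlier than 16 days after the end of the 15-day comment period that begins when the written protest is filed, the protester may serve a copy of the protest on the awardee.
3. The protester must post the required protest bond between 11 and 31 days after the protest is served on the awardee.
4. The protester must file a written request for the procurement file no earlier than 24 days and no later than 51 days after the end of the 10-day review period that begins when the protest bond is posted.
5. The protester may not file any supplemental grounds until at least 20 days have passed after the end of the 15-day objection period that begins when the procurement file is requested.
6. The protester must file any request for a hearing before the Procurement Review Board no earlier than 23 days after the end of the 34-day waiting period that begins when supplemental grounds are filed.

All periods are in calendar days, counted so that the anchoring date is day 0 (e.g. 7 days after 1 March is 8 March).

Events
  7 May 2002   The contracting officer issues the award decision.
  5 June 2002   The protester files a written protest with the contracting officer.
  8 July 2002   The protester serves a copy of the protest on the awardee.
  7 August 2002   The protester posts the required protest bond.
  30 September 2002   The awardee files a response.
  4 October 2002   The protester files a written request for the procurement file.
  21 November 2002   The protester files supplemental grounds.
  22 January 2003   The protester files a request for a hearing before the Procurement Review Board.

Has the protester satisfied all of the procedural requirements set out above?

(1) due by 7 May 2002 + 30 days = 6 June 2002; done 5 June 2002 — timely.
(2) permitted from 20 June 2002 + 16 days = 6 July 2002 onward; done 8 July 2002, after the minimum wait.
(3) the permitted window runs from 8 July 2002 + 11 = 19 July 2002 to 8 July 2002 + 31 = 8 August 2002; done 7 August 2002 — within the window.
(4) the permitted window runs from 17 August 2002 + 24 = 10 September 2002 to 17 August 2002 + 51 = 7 October 2002; done 4 October 2002, which is between those dates.
(5) permitted from 19 October 2002 + 20 days = 8 November 2002 onward; 21 November 2002 is on or after that date.
(6) permitted from 25 December 2002 + 23 days = 17 January 2003 onward; 22 January 2003 is on or after that date.

Yes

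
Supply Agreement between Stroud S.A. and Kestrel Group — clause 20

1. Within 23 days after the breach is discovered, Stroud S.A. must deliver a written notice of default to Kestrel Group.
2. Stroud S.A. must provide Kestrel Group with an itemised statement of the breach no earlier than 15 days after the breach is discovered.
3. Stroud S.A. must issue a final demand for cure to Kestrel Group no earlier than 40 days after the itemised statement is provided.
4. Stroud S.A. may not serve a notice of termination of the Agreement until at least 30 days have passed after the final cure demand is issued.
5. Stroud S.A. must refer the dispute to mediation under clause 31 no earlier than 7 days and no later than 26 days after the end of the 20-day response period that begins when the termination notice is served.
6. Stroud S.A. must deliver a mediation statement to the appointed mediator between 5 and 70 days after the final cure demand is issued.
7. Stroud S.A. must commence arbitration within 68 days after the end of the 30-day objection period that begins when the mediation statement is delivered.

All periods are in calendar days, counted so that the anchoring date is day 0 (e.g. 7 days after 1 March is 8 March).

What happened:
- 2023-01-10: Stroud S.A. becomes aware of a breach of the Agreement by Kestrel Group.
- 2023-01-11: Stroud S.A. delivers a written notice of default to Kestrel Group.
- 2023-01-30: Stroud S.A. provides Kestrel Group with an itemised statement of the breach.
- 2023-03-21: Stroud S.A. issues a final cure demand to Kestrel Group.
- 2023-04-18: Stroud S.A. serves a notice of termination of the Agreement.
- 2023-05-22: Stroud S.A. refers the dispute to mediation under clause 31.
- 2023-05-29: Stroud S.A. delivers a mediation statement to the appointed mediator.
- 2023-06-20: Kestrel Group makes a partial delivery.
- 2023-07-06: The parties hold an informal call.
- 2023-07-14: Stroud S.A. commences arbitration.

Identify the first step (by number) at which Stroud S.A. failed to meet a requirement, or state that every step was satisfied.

Step 4

Step 1 — counting 23 days from 2023-01-10 (when the breach is discovered) gives a deadline of 2023-02-02; done 2023-01-11 — timely.
Step 2 — must wait 15 days from 2023-01-10 (when the breach is discovered), so not before 2023-01-25; 2023-01-30 is on or after that date.
Step 3 — must wait 40 days from 2023-01-30 (when the itemised statement is provided), so not before 2023-03-11; 2023-03-21 is on or after that date.
Step 4 — must wait 30 days from 2023-03-21 (when the final cure demand is issued), so not before 2023-04-20; 2023-04-18 is 2 days before the earliest permitted date.
The analysis stops there.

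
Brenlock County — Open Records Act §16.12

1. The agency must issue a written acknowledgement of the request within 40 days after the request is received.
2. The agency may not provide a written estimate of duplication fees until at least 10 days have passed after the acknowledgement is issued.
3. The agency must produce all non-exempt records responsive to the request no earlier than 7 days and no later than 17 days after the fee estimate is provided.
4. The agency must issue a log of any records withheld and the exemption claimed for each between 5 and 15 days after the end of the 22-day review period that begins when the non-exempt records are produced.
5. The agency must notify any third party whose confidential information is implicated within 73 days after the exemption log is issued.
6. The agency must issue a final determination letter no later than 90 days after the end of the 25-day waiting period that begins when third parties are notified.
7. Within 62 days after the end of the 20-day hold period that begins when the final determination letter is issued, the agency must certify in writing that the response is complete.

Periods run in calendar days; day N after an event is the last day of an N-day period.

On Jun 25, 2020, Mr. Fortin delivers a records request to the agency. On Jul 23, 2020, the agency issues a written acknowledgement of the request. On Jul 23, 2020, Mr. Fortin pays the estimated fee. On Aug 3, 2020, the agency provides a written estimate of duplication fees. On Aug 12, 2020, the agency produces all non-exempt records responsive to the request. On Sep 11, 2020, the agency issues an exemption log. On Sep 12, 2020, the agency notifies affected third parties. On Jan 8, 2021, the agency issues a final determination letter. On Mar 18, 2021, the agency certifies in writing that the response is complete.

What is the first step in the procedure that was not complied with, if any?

Step 6

Step 1 — counting 40 days from Jun 25, 2020 (when the request is received) gives a deadline of Aug 4, 2020; Jul 23, 2020 is within that limit.
Step 2 — must wait 10 days from Jul 23, 2020 (when the acknowledgement is issued), so not before Aug 2, 2020; done Aug 3, 2020, after the minimum wait.
Step 3 — 7 and 17 days from Aug 3, 2020 (when the fee estimate is provided) are Aug 10, 2020 and Aug 20, 2020 respectively; Aug 12, 2020 falls inside that range.
Step 4 — 5 and 15 days from Sep 3, 2020 (end of the 22-day review period, which began when the non-exempt records are produced on Aug 12, 2020) are Sep 8, 2020 and Sep 18, 2020 respectively; done Sep 11, 2020 — within the window.
Step 5 — counting 73 days from Sep 11, 2020 (when the exemption log is issued) gives a deadline of Nov 23, 2020; Sep 12, 2020 is within that limit.
Step 6 — counting 90 days from Oct 7, 2020 (end of the 25-day waiting period, which began when third parties are notified on Sep 12, 2020) gives a deadline of Jan 5, 2021; Jan 8, 2021 misses that deadline by 3 days.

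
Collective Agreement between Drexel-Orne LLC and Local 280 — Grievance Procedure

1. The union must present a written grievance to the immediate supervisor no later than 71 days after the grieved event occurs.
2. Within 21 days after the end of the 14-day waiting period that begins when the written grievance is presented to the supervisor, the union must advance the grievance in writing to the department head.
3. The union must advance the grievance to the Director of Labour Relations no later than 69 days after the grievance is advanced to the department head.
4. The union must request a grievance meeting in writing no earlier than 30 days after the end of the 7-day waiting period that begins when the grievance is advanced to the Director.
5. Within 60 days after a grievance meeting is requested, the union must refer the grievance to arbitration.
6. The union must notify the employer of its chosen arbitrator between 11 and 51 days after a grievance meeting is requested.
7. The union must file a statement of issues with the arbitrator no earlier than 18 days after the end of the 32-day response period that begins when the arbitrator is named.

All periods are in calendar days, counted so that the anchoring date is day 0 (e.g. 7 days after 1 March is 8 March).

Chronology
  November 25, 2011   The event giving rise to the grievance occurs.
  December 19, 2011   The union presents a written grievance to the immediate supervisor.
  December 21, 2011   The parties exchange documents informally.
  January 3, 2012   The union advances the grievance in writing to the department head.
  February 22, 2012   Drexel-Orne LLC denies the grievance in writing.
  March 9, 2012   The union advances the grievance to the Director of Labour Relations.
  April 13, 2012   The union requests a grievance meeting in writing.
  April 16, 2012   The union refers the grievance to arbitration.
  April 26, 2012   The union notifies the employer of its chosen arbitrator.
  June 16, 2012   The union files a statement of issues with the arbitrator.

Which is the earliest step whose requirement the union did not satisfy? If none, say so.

Step 4

Step 1 — counting 71 days from November 25, 2011 (when the grieved event occurs) gives a deadline of February 4, 2012; done December 19, 2011 — timely.
Step 2 — counting 21 days from January 2, 2012 (end of the 14-day waiting period, which began when the written grievance is presented to the supervisor on December 19, 2011) gives a deadline of January 23, 2012; done January 3, 2012 — timely.
Step 3 — counting 69 days from January 3, 2012 (when the grievance is advanced to the department head) gives a deadline of March 12, 2012; completed March 9, 2012, before the deadline.
Step 4 — must wait 30 days from March 16, 2012 (end of the 7-day waiting period, which began when the grievance is advanced to the Director on March 9, 2012), so not before April 15, 2012; April 13, 2012 is 2 days before the earliest permitted date.
The procedure was therefore not followed at step 4.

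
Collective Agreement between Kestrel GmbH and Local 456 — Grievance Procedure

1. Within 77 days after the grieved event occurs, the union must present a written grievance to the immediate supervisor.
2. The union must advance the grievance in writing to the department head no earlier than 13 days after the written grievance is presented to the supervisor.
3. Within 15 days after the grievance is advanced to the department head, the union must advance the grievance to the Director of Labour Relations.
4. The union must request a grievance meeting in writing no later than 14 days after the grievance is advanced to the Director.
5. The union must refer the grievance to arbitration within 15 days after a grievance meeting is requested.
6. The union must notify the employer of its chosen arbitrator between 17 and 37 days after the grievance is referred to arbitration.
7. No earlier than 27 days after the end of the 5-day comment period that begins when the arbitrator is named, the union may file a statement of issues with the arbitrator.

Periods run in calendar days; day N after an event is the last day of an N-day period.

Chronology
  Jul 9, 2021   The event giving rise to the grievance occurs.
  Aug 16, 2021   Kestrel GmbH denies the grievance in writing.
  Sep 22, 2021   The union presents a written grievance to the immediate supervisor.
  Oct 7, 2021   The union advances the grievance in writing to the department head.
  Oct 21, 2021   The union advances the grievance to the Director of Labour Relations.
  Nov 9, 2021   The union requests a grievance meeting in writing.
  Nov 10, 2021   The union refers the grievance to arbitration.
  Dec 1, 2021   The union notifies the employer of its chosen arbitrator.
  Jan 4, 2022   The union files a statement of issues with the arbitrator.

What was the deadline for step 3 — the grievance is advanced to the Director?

Step 3 runs from Oct 7, 2021, when the grievance is advanced to the department head. 15 days after Oct 7, 2021 is Oct 22, 2021.

Oct 22, 2021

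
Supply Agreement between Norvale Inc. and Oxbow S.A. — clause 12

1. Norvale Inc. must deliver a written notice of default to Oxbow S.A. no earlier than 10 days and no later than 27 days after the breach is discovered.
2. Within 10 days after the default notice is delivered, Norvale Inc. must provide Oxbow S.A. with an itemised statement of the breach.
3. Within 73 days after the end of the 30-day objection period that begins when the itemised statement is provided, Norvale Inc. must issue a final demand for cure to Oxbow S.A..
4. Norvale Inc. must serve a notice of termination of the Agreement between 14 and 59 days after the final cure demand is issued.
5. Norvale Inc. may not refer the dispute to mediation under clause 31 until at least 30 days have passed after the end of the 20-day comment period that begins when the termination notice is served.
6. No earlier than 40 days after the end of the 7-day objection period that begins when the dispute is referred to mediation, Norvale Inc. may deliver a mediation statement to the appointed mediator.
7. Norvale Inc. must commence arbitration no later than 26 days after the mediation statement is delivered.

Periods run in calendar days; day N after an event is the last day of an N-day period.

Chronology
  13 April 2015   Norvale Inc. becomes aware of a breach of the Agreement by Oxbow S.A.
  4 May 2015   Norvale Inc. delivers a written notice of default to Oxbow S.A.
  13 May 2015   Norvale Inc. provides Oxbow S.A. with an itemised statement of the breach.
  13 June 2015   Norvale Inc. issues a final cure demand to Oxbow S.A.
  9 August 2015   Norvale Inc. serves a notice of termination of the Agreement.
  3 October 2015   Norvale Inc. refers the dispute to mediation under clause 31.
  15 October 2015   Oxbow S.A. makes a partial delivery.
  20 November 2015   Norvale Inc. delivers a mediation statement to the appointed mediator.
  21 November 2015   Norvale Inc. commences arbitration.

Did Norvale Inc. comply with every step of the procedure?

Yes

Step 1: the window is 10–27 days after 13 April 2015 (when the breach is discovered), so 23 April 2015 through 10 May 2015; 4 May 2015 falls inside that range.
Step 2: 10 days after 4 May 2015 (when the default notice is delivered) is 14 May 2015; 13 May 2015 is within that limit.
Step 3: 73 days after 12 June 2015 (end of the 30-day objection period, which began when the itemised statement is provided on 13 May 2015) is 24 August 2015; done 13 June 2015 — timely.
Step 4: the window is 14–59 days after 13 June 2015 (when the final cure demand is issued), so 27 June 2015 through 11 August 2015; 9 August 2015 falls inside that range.
Step 5: the earliest permitted date is 30 days after 29 August 2015 (end of the 20-day comment period, which began when the termination notice is served on 9 August 2015), i.e. 28 September 2015; done 3 October 2015 — permitted.
Step 6: the earliest permitted date is 40 days after 10 October 2015 (end of the 7-day objection period, which began when the dispute is referred to mediation on 3 October 2015), i.e. 19 November 2015; 20 November 2015 is on or after that date.
Step 7: 26 days after 20 November 2015 (when the mediation statement is delivered) is 16 December 2015; completed 21 November 2015, before the deadline.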